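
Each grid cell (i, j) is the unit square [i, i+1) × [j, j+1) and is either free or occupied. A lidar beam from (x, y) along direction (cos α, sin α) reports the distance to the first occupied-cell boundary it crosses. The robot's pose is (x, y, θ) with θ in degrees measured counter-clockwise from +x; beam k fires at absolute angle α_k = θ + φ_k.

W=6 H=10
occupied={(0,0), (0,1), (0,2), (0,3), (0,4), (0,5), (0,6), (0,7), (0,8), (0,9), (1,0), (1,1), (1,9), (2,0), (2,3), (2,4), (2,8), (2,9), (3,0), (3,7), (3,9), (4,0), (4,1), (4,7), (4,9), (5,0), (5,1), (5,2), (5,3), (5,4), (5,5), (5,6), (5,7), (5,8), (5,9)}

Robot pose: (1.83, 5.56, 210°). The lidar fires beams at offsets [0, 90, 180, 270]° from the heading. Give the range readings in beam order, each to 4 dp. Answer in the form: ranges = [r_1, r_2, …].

ranges = [0.9584, 0.6466, 2.8800, 1.6600]

beam 1: φ=0°, α=210°
  d=(-0.8660,-0.5000)  start (1,5)  tX=0.9584 tY=1.1200  stride 1/|dx|=1.1547 1/|dy|=2.0000
    cross x-line → (0,5), t=0.9584 (wall)
  → r_1 = 0.9584
beam 2: φ=90°, α=300°
  d=(0.5000,-0.8660)  start (1,5)  tX=0.3400 tY=0.6466  stride 1/|dx|=2.0000 1/|dy|=1.1547
    cross x-line → (2,5), t=0.3400
    cross y-line → (2,4), t=0.6466 (wall)
  → r_2 = 0.6466
beam 3: φ=180°, α=30°
  d=(0.8660,0.5000)  start (1,5)  tX=0.1963 tY=0.8800  stride 1/|dx|=1.1547 1/|dy|=2.0000
    cross x-line → (2,5), t=0.1963
    cross y-line → (2,6), t=0.8800
    cross x-line → (3,6), t=1.3510
    cross x-line → (4,6), t=2.5057
    cross y-line → (4,7), t=2.8800 (wall)
  → r_3 = 2.8800
beam 4: φ=270°, α=120°
  d=(-0.5000,0.8660)  start (1,5)  tX=1.6600 tY=0.5081  stride 1/|dx|=2.0000 1/|dy|=1.1547
    cross y-line → (1,6), t=0.5081
    cross x-line → (0,6), t=1.6600 (wall)
  → r_4 = 1.6600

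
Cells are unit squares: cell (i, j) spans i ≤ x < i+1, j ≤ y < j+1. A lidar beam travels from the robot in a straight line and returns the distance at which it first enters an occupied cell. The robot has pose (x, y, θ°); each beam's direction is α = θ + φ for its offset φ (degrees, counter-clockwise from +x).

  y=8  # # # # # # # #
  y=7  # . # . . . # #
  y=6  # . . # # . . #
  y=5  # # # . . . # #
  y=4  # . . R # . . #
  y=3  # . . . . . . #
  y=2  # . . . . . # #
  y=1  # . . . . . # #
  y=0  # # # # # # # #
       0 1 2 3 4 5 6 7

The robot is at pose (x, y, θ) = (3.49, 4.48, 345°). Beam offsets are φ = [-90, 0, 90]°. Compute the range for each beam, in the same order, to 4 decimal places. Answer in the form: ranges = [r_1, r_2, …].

beam 1: φ=-90°, α=255°
  cosα=-0.2588 sinα=-0.9659 | (3,4) | tMaxX 1.8932 tMaxY 0.4969 | tΔX 3.8637 tΔY 1.0353
    t=0.4969 [y] (3,3)
    t=1.5322 [y] (3,2)
    t=1.8932 [x] (2,2)
    t=2.5675 [y] (2,1)
    t=3.6028 [y] (2,0) — stop
  → r_1 = 3.6028
beam 2: φ=0°, α=345°
  cosα=0.9659 sinα=-0.2588 | (3,4) | tMaxX 0.5280 tMaxY 1.8546 | tΔX 1.0353 tΔY 3.8637
    t=0.5280 [x] (4,4) — stop
  → r_2 = 0.5280
beam 3: φ=90°, α=75°
  cosα=0.2588 sinα=0.9659 | (3,4) | tMaxX 1.9705 tMaxY 0.5383 | tΔX 3.8637 tΔY 1.0353
    t=0.5383 [y] (3,5)
    t=1.5736 [y] (3,6) — stop
  → r_3 = 1.5736

ranges = [3.6028, 0.5280, 1.5736]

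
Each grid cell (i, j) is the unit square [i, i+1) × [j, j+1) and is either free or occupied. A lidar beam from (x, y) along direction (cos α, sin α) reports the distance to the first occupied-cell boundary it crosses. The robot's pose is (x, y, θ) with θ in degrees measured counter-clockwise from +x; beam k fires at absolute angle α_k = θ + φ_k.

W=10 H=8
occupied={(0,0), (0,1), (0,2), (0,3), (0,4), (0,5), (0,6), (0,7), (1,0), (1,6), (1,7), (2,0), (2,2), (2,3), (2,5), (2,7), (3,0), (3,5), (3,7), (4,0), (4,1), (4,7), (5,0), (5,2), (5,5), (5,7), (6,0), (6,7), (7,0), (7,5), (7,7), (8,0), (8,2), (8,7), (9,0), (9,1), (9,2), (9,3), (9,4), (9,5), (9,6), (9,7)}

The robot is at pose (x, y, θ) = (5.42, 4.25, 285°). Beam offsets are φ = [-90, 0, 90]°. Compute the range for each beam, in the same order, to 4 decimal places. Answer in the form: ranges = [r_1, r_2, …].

beam 1: φ=-90°, α=195°
  dir = (cos 195°, sin 195°) = (-0.9659, -0.2588); from cell (5,4)
  next x-line at t=0.4348, next y-line at t=0.9659; Δt_x=1.0353, Δt_y=3.8637
    x: enter (4,4) at t=0.4348
    y: enter (4,3) at t=0.9659
    x: enter (3,3) at t=1.4701
    x: enter (2,3) at t=2.5054 ← occupied
  → r_1 = 2.5054
beam 2: φ=0°, α=285°
  dir = (cos 285°, sin 285°) = (0.2588, -0.9659); from cell (5,4)
  next x-line at t=2.2409, next y-line at t=0.2588; Δt_x=3.8637, Δt_y=1.0353
    y: enter (5,3) at t=0.2588
    y: enter (5,2) at t=1.2941 ← occupied
  → r_2 = 1.2941
beam 3: φ=90°, α=15°
  dir = (cos 15°, sin 15°) = (0.9659, 0.2588); from cell (5,4)
  next x-line at t=0.6005, next y-line at t=2.8978; Δt_x=1.0353, Δt_y=3.8637
    x: enter (6,4) at t=0.6005
    x: enter (7,4) at t=1.6357
    x: enter (8,4) at t=2.6710
    y: enter (8,5) at t=2.8978
    x: enter (9,5) at t=3.7063 ← occupied
  → r_3 = 3.7063

ranges = [2.5054, 1.2941, 3.7063]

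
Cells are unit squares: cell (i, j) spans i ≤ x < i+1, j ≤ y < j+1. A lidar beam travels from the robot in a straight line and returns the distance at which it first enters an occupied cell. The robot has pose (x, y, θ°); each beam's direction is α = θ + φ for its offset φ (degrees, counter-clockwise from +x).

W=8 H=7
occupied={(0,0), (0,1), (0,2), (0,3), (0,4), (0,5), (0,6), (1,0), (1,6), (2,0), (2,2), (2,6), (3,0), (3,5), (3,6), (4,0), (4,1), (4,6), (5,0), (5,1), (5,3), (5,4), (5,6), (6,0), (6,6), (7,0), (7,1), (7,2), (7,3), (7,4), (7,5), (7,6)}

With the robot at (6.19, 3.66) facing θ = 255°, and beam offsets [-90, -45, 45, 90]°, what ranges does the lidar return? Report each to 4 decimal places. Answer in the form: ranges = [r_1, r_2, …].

beam 1: φ=-90°, α=165°
  cosα=-0.9659 sinα=0.2588 | (6,3) | tMaxX 0.1967 tMaxY 1.3137 | tΔX 1.0353 tΔY 3.8637
    t=0.1967 [x] (5,3) — stop
  → r_1 = 0.1967
beam 2: φ=-45°, α=210°
  cosα=-0.8660 sinα=-0.5000 | (6,3) | tMaxX 0.2194 tMaxY 1.3200 | tΔX 1.1547 tΔY 2.0000
    t=0.2194 [x] (5,3) — stop
  → r_2 = 0.2194
beam 3: φ=45°, α=300°
  cosα=0.5000 sinα=-0.8660 | (6,3) | tMaxX 1.6200 tMaxY 0.7621 | tΔX 2.0000 tΔY 1.1547
    t=0.7621 [y] (6,2)
    t=1.6200 [x] (7,2) — stop
  → r_3 = 1.6200
beam 4: φ=90°, α=345°
  cosα=0.9659 sinα=-0.2588 | (6,3) | tMaxX 0.8386 tMaxY 2.5500 | tΔX 1.0353 tΔY 3.8637
    t=0.8386 [x] (7,3) — stop
  → r_4 = 0.8386

ranges = [0.1967, 0.2194, 1.6200, 0.8386]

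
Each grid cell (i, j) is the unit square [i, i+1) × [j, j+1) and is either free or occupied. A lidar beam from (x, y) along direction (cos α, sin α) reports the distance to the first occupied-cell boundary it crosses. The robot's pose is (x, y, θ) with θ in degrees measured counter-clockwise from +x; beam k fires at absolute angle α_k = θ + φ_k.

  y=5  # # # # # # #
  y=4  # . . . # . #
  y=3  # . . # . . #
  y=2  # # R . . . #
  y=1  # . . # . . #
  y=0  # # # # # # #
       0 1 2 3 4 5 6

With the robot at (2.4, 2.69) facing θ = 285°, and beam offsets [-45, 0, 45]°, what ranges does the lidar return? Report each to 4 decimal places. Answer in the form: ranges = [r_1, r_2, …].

beam 1: φ=-45°, α=240°
  cosα=-0.5000 sinα=-0.8660 | (2,2) | tMaxX 0.8000 tMaxY 0.7967 | tΔX 2.0000 tΔY 1.1547
    t=0.7967 [y] (2,1)
    t=0.8000 [x] (1,1)
    t=1.9514 [y] (1,0) — stop
  → r_1 = 1.9514
beam 2: φ=0°, α=285°
  cosα=0.2588 sinα=-0.9659 | (2,2) | tMaxX 2.3182 tMaxY 0.7143 | tΔX 3.8637 tΔY 1.0353
    t=0.7143 [y] (2,1)
    t=1.7496 [y] (2,0) — stop
  → r_2 = 1.7496
beam 3: φ=45°, α=330°
  cosα=0.8660 sinα=-0.5000 | (2,2) | tMaxX 0.6928 tMaxY 1.3800 | tΔX 1.1547 tΔY 2.0000
    t=0.6928 [x] (3,2)
    t=1.3800 [y] (3,1) — stop
  → r_3 = 1.3800

ranges = [1.9514, 1.7496, 1.3800]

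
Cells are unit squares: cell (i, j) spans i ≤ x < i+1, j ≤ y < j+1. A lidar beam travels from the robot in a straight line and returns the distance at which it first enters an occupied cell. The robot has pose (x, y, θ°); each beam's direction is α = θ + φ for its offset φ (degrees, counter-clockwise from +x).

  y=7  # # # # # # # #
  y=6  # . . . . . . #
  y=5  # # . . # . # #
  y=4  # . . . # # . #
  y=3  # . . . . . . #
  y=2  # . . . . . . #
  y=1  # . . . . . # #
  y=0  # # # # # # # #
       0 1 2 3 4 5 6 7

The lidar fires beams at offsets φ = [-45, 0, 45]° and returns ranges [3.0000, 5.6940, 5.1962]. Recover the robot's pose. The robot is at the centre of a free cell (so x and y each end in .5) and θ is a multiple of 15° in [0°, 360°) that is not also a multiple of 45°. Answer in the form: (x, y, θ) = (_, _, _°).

Candidates: 30 free-cell centres × 16 headings = 480 poses. Raycast each; keep the one whose scan matches to 4 dp.
  (3.5, 1.5, 285°): beam 1 = 0.5774 ≠ 3.0000 ✗
  (3.5, 5.5, 150°): beam 1 = 1.5529 ≠ 3.0000 ✗
  (6.5, 3.5, 330°): beam 1 = 1.5529 ≠ 3.0000 ✗
  (3.5, 3.5, 15°): beam 2 = 1.9319 ≠ 5.6940 ✗
  …
  (1.5, 2.5, 15°): r_1=3.0000, r_2=5.6940, r_3=5.1962 — all match ✓
Only this pose fits every beam.

(x, y, θ) = (1.5, 2.5, 15°)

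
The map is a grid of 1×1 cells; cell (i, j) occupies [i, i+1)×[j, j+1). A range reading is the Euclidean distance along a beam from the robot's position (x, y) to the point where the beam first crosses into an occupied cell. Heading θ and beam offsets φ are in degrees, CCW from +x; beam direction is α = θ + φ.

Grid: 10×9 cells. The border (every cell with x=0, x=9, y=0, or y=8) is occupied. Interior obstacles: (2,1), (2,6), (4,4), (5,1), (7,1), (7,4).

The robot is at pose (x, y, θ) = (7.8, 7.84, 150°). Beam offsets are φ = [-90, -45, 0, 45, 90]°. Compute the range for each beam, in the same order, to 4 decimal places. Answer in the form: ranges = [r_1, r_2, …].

ranges = [0.1848, 0.1656, 0.3200, 4.9693, 7.8982]

beam 1: φ=-90°, α=60°
  d=(0.5000,0.8660)  start (7,7)  tX=0.4000 tY=0.1848  stride 1/|dx|=2.0000 1/|dy|=1.1547
    cross y-line → (7,8), t=0.1848 (wall)
  → r_1 = 0.1848
beam 2: φ=-45°, α=105°
  d=(-0.2588,0.9659)  start (7,7)  tX=3.0910 tY=0.1656  stride 1/|dx|=3.8637 1/|dy|=1.0353
    cross y-line → (7,8), t=0.1656 (wall)
  → r_2 = 0.1656
beam 3: φ=0°, α=150°
  d=(-0.8660,0.5000)  start (7,7)  tX=0.9238 tY=0.3200  stride 1/|dx|=1.1547 1/|dy|=2.0000
    cross y-line → (7,8), t=0.3200 (wall)
  → r_3 = 0.3200
beam 4: φ=45°, α=195°
  d=(-0.9659,-0.2588)  start (7,7)  tX=0.8282 tY=3.2455  stride 1/|dx|=1.0353 1/|dy|=3.8637
    cross x-line → (6,7), t=0.8282
    cross x-line → (5,7), t=1.8635
    cross x-line → (4,7), t=2.8988
    cross y-line → (4,6), t=3.2455
    cross x-line → (3,6), t=3.9340
    cross x-line → (2,6), t=4.9693 (wall)
  → r_4 = 4.9693
beam 5: φ=90°, α=240°
  d=(-0.5000,-0.8660)  start (7,7)  tX=1.6000 tY=0.9699  stride 1/|dx|=2.0000 1/|dy|=1.1547
    cross y-line → (7,6), t=0.9699
    cross x-line → (6,6), t=1.6000
    cross y-line → (6,5), t=2.1246
    cross y-line → (6,4), t=3.2793
    cross x-line → (5,4), t=3.6000
    cross y-line → (5,3), t=4.4341
    cross y-line → (5,2), t=5.5888
    cross x-line → (4,2), t=5.6000
    cross y-line → (4,1), t=6.7435
    cross x-line → (3,1), t=7.6000
    cross y-line → (3,0), t=7.8982 (wall)
  → r_5 = 7.8982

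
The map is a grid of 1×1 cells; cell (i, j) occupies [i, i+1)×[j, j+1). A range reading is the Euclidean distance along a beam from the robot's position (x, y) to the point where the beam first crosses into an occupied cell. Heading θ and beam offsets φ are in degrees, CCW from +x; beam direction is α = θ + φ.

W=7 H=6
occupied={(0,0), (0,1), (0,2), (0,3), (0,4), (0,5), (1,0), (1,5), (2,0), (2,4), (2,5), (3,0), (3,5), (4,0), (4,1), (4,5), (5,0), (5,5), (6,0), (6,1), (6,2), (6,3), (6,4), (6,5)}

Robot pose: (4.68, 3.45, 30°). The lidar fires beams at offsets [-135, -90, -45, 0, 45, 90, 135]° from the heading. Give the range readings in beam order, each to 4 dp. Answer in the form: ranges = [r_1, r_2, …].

ranges = [1.5012, 2.6400, 1.3666, 1.5242, 1.6047, 1.7898, 2.1250]

beam 1: φ=-135°, α=255°
  direction (-0.2588, -0.9659); cell (4,3); t to first gridline: x 2.6273, y 0.4659 (then +3.8637 / +1.0353)
    (4,2) via y @ 0.4659
    (4,1) via y @ 1.5012  # hit
  → r_1 = 1.5012
beam 2: φ=-90°, α=300°
  direction (0.5000, -0.8660); cell (4,3); t to first gridline: x 0.6400, y 0.5196 (then +2.0000 / +1.1547)
    (4,2) via y @ 0.5196
    (5,2) via x @ 0.6400
    (5,1) via y @ 1.6743
    (6,1) via x @ 2.6400  # hit
  → r_2 = 2.6400
beam 3: φ=-45°, α=345°
  direction (0.9659, -0.2588); cell (4,3); t to first gridline: x 0.3313, y 1.7387 (then +1.0353 / +3.8637)
    (5,3) via x @ 0.3313
    (6,3) via x @ 1.3666  # hit
  → r_3 = 1.3666
beam 4: φ=0°, α=30°
  direction (0.8660, 0.5000); cell (4,3); t to first gridline: x 0.3695, y 1.1000 (then +1.1547 / +2.0000)
    (5,3) via x @ 0.3695
    (5,4) via y @ 1.1000
    (6,4) via x @ 1.5242  # hit
  → r_4 = 1.5242
beam 5: φ=45°, α=75°
  direction (0.2588, 0.9659); cell (4,3); t to first gridline: x 1.2364, y 0.5694 (then +3.8637 / +1.0353)
    (4,4) via y @ 0.5694
    (5,4) via x @ 1.2364
    (5,5) via y @ 1.6047  # hit
  → r_5 = 1.6047
beam 6: φ=90°, α=120°
  direction (-0.5000, 0.8660); cell (4,3); t to first gridline: x 1.3600, y 0.6351 (then +2.0000 / +1.1547)
    (4,4) via y @ 0.6351
    (3,4) via x @ 1.3600
    (3,5) via y @ 1.7898  # hit
  → r_6 = 1.7898
beam 7: φ=135°, α=165°
  direction (-0.9659, 0.2588); cell (4,3); t to first gridline: x 0.7040, y 2.1250 (then +1.0353 / +3.8637)
    (3,3) via x @ 0.7040
    (2,3) via x @ 1.7393
    (2,4) via y @ 2.1250  # hit
  → r_7 = 2.1250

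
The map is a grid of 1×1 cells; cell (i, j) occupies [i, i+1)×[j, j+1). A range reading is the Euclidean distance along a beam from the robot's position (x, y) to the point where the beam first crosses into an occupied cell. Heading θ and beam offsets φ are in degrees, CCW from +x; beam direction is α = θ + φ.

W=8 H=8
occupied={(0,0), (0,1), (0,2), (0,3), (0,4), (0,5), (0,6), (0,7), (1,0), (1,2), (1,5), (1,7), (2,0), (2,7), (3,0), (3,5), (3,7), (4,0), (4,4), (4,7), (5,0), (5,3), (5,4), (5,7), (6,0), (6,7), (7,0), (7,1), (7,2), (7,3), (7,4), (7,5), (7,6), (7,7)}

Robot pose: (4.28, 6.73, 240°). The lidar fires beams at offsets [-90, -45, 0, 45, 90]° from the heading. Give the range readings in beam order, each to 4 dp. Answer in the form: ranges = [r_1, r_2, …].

beam 1: φ=-90°, α=150°
  cosα=-0.8660 sinα=0.5000 | (4,6) | tMaxX 0.3233 tMaxY 0.5400 | tΔX 1.1547 tΔY 2.0000
    t=0.3233 [x] (3,6)
    t=0.5400 [y] (3,7) — stop
  → r_1 = 0.5400
beam 2: φ=-45°, α=195°
  cosα=-0.9659 sinα=-0.2588 | (4,6) | tMaxX 0.2899 tMaxY 2.8205 | tΔX 1.0353 tΔY 3.8637
    t=0.2899 [x] (3,6)
    t=1.3252 [x] (2,6)
    t=2.3604 [x] (1,6)
    t=2.8205 [y] (1,5) — stop
  → r_2 = 2.8205
beam 3: φ=0°, α=240°
  cosα=-0.5000 sinα=-0.8660 | (4,6) | tMaxX 0.5600 tMaxY 0.8429 | tΔX 2.0000 tΔY 1.1547
    t=0.5600 [x] (3,6)
    t=0.8429 [y] (3,5) — stop
  → r_3 = 0.8429
beam 4: φ=45°, α=285°
  cosα=0.2588 sinα=-0.9659 | (4,6) | tMaxX 2.7819 tMaxY 0.7558 | tΔX 3.8637 tΔY 1.0353
    t=0.7558 [y] (4,5)
    t=1.7910 [y] (4,4) — stop
  → r_4 = 1.7910
beam 5: φ=90°, α=330°
  cosα=0.8660 sinα=-0.5000 | (4,6) | tMaxX 0.8314 tMaxY 1.4600 | tΔX 1.1547 tΔY 2.0000
    t=0.8314 [x] (5,6)
    t=1.4600 [y] (5,5)
    t=1.9861 [x] (6,5)
    t=3.1408 [x] (7,5) — stop
  → r_5 = 3.1408

ranges = [0.5400, 2.8205, 0.8429, 1.7910, 3.1408]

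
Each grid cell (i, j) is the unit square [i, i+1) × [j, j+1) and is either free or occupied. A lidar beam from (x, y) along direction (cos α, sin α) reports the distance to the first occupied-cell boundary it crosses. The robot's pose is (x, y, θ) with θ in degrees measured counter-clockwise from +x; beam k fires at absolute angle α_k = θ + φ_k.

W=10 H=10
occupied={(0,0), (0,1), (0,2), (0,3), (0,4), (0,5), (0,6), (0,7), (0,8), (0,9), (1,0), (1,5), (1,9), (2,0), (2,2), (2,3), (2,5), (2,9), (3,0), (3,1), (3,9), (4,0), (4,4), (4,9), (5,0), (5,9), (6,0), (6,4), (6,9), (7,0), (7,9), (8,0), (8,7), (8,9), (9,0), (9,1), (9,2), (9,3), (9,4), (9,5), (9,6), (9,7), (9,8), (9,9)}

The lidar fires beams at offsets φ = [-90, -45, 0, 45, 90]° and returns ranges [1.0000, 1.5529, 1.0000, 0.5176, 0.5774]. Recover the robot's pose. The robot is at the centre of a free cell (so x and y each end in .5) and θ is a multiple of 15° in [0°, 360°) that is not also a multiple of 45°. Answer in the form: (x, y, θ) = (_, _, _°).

(x, y, θ) = (7.5, 8.5, 30°)

Candidates: 56 free-cell centres × 16 headings = 896 poses. Raycast each; keep the one whose scan matches to 4 dp.
  (6.5, 8.5, 285°): beam 1 = 5.6940 ≠ 1.0000 ✗
  (6.5, 6.5, 105°): beam 1 = 1.9319 ≠ 1.0000 ✗
  (2.5, 8.5, 255°): beam 1 = 1.5529 ≠ 1.0000 ✗
  …
  (7.5, 8.5, 30°): r_1=1.0000, r_2=1.5529, r_3=1.0000, r_4=0.5176, r_5=0.5774 — all match ✓
Unique over the lattice → pose = (7.5, 8.5, 30°).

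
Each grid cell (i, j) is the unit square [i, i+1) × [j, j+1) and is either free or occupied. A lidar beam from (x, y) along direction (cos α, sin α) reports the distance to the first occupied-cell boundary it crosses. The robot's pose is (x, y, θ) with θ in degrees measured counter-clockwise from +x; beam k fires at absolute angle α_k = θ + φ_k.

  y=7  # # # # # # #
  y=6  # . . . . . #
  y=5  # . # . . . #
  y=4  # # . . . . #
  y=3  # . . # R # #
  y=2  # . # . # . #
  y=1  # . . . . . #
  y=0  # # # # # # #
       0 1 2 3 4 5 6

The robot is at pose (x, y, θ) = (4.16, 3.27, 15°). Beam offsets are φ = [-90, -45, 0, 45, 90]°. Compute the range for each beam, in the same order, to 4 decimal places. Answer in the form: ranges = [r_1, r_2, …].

beam 1: φ=-90°, α=285°
  cosα=0.2588 sinα=-0.9659 | (4,3) | tMaxX 3.2455 tMaxY 0.2795 | tΔX 3.8637 tΔY 1.0353
    t=0.2795 [y] (4,2) — stop
  → r_1 = 0.2795
beam 2: φ=-45°, α=330°
  cosα=0.8660 sinα=-0.5000 | (4,3) | tMaxX 0.9699 tMaxY 0.5400 | tΔX 1.1547 tΔY 2.0000
    t=0.5400 [y] (4,2) — stop
  → r_2 = 0.5400
beam 3: φ=0°, α=15°
  cosα=0.9659 sinα=0.2588 | (4,3) | tMaxX 0.8696 tMaxY 2.8205 | tΔX 1.0353 tΔY 3.8637
    t=0.8696 [x] (5,3) — stop
  → r_3 = 0.8696
beam 4: φ=45°, α=60°
  cosα=0.5000 sinα=0.8660 | (4,3) | tMaxX 1.6800 tMaxY 0.8429 | tΔX 2.0000 tΔY 1.1547
    t=0.8429 [y] (4,4)
    t=1.6800 [x] (5,4)
    t=1.9976 [y] (5,5)
    t=3.1523 [y] (5,6)
    t=3.6800 [x] (6,6) — stop
  → r_4 = 3.6800
beam 5: φ=90°, α=105°
  cosα=-0.2588 sinα=0.9659 | (4,3) | tMaxX 0.6182 tMaxY 0.7558 | tΔX 3.8637 tΔY 1.0353
    t=0.6182 [x] (3,3) — stop
  → r_5 = 0.6182

ranges = [0.2795, 0.5400, 0.8696, 3.6800, 0.6182]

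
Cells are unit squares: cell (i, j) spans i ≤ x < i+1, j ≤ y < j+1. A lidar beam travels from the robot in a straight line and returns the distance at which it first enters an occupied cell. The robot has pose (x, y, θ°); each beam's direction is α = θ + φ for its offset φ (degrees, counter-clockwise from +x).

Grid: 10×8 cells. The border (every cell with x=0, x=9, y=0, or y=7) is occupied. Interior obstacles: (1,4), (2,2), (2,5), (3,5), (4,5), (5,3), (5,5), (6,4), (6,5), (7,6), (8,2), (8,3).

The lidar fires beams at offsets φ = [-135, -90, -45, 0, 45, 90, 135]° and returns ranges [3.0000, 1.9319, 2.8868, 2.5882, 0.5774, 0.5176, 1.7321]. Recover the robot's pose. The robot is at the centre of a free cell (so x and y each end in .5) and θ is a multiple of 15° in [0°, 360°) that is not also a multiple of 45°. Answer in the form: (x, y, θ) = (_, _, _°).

(x, y, θ) = (3.5, 2.5, 105°)

Candidates: 36 free-cell centres × 16 headings = 576 poses. Raycast each; keep the one whose scan matches to 4 dp.
  (1.5, 2.5, 195°): beam 1 = 2.8868 ≠ 3.0000 ✗
  (7.5, 4.5, 30°): beam 1 = 3.6235 ≠ 3.0000 ✗
  (6.5, 3.5, 150°): beam 1 = 1.5529 ≠ 3.0000 ✗
  (8.5, 4.5, 240°): beam 1 = 1.9319 ≠ 3.0000 ✗
  (3.5, 1.5, 165°): beam 1 = 6.3509 ≠ 3.0000 ✗
  …
  (3.5, 2.5, 105°): r_1=3.0000, r_2=1.9319, r_3=2.8868, r_4=2.5882, r_5=0.5774, r_6=0.5176, r_7=1.7321 — all match ✓
Unique over the lattice → pose = (3.5, 2.5, 105°).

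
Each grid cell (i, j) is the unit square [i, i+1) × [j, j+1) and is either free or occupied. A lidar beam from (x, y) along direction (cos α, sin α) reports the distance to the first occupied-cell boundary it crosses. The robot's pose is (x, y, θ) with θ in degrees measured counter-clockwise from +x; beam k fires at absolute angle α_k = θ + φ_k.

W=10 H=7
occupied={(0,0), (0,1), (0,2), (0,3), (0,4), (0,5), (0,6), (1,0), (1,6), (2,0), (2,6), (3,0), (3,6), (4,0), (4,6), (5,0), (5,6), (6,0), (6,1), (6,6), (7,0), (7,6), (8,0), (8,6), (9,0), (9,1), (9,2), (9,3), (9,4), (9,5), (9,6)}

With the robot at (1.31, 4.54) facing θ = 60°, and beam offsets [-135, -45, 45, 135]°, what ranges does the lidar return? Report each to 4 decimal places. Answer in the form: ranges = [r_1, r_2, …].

ranges = [3.6649, 5.6410, 1.1977, 0.3209]

beam 1: φ=-135°, α=285°
  direction (0.2588, -0.9659); cell (1,4); t to first gridline: x 2.6660, y 0.5590 (then +3.8637 / +1.0353)
    (1,3) via y @ 0.5590
    (1,2) via y @ 1.5943
    (1,1) via y @ 2.6296
    (2,1) via x @ 2.6660
    (2,0) via y @ 3.6649  # hit
  → r_1 = 3.6649
beam 2: φ=-45°, α=15°
  direction (0.9659, 0.2588); cell (1,4); t to first gridline: x 0.7143, y 1.7773 (then +1.0353 / +3.8637)
    (2,4) via x @ 0.7143
    (3,4) via x @ 1.7496
    (3,5) via y @ 1.7773
    (4,5) via x @ 2.7849
    (5,5) via x @ 3.8202
    (6,5) via x @ 4.8554
    (6,6) via y @ 5.6410  # hit
  → r_2 = 5.6410
beam 3: φ=45°, α=105°
  direction (-0.2588, 0.9659); cell (1,4); t to first gridline: x 1.1977, y 0.4762 (then +3.8637 / +1.0353)
    (1,5) via y @ 0.4762
    (0,5) via x @ 1.1977  # hit
  → r_3 = 1.1977
beam 4: φ=135°, α=195°
  direction (-0.9659, -0.2588); cell (1,4); t to first gridline: x 0.3209, y 2.0864 (then +1.0353 / +3.8637)
    (0,4) via x @ 0.3209  # hit
  → r_4 = 0.3209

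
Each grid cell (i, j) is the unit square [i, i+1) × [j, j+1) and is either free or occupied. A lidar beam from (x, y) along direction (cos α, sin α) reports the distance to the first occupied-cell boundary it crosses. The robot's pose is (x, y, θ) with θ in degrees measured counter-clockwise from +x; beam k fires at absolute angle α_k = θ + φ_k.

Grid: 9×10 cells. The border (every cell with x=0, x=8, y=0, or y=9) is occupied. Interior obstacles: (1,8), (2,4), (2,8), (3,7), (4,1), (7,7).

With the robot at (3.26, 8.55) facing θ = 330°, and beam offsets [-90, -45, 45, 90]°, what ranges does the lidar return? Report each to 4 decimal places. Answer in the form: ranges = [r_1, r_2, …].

beam 1: φ=-90°, α=240°
  direction (-0.5000, -0.8660); cell (3,8); t to first gridline: x 0.5200, y 0.6351 (then +2.0000 / +1.1547)
    (2,8) via x @ 0.5200  # hit
  → r_1 = 0.5200
beam 2: φ=-45°, α=285°
  direction (0.2588, -0.9659); cell (3,8); t to first gridline: x 2.8591, y 0.5694 (then +3.8637 / +1.0353)
    (3,7) via y @ 0.5694  # hit
  → r_2 = 0.5694
beam 3: φ=45°, α=15°
  direction (0.9659, 0.2588); cell (3,8); t to first gridline: x 0.7661, y 1.7387 (then +1.0353 / +3.8637)
    (4,8) via x @ 0.7661
    (4,9) via y @ 1.7387  # hit
  → r_3 = 1.7387
beam 4: φ=90°, α=60°
  direction (0.5000, 0.8660); cell (3,8); t to first gridline: x 1.4800, y 0.5196 (then +2.0000 / +1.1547)
    (3,9) via y @ 0.5196  # hit
  → r_4 = 0.5196

ranges = [0.5200, 0.5694, 1.7387, 0.5196]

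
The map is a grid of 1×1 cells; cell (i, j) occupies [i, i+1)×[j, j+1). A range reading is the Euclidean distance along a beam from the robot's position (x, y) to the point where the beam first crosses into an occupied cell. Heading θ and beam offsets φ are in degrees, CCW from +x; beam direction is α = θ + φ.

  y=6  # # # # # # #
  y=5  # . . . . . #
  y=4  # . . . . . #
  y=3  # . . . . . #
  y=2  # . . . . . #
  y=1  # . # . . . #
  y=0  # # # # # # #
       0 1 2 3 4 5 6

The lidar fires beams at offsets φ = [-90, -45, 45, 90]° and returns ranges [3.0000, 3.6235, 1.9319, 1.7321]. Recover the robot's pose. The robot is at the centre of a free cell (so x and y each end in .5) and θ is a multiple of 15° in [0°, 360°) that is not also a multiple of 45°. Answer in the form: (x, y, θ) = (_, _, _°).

Enumerate (i+0.5, j+0.5, θ) over the 24 free cells and 16 admissible headings. For each, cast all 4 beams and compare to the given ranges.
  (3.5, 1.5, 255°): beam 1 = 0.5176 ≠ 3.0000 ✗
  (4.5, 1.5, 15°): beam 1 = 0.5176 ≠ 3.0000 ✗
  (5.5, 3.5, 15°): beam 1 = 1.9319 ≠ 3.0000 ✗
  …
  (4.5, 2.5, 150°): r_1=3.0000, r_2=3.6235, r_3=1.9319, r_4=1.7321 — all match ✓
Only this pose fits every beam.

(x, y, θ) = (4.5, 2.5, 150°)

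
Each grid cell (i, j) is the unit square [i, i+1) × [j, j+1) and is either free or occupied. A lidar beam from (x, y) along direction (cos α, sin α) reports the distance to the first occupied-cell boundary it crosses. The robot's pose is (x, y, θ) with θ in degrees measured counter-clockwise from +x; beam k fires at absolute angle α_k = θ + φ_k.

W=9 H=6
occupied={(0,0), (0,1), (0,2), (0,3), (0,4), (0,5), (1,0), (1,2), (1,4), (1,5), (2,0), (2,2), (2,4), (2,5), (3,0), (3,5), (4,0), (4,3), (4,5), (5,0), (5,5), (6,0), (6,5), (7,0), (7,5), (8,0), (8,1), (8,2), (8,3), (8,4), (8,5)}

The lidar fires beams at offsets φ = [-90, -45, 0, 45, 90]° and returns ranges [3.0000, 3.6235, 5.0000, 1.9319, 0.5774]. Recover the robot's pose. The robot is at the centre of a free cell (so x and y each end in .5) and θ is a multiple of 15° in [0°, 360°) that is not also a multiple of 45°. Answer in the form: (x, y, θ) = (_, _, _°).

(x, y, θ) = (6.5, 1.5, 150°)

Candidates: 23 free-cell centres × 16 headings = 368 poses. Raycast each; keep the one whose scan matches to 4 dp.
  (1.5, 3.5, 120°): beam 1 = 1.0000 ≠ 3.0000 ✗
  (5.5, 2.5, 195°): beam 1 = 2.5882 ≠ 3.0000 ✗
  (7.5, 3.5, 210°): beam 1 = 1.7321 ≠ 3.0000 ✗
  …
  (6.5, 1.5, 150°): r_1=3.0000, r_2=3.6235, r_3=5.0000, r_4=1.9319, r_5=0.5774 — all match ✓
Unique over the lattice → pose = (6.5, 1.5, 150°).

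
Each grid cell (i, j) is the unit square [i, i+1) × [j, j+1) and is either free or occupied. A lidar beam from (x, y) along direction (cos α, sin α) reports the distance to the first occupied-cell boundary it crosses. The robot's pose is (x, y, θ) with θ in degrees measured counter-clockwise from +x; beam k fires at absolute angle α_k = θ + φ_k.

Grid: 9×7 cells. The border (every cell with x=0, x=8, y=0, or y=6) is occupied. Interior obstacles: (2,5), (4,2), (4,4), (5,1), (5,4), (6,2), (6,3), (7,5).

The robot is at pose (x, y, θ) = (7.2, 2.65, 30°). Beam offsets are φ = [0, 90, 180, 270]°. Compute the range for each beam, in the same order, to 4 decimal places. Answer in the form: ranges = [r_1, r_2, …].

beam 1: φ=0°, α=30°
  d=(0.8660,0.5000)  start (7,2)  tX=0.9238 tY=0.7000  stride 1/|dx|=1.1547 1/|dy|=2.0000
    cross y-line → (7,3), t=0.7000
    cross x-line → (8,3), t=0.9238 (wall)
  → r_1 = 0.9238
beam 2: φ=90°, α=120°
  d=(-0.5000,0.8660)  start (7,2)  tX=0.4000 tY=0.4041  stride 1/|dx|=2.0000 1/|dy|=1.1547
    cross x-line → (6,2), t=0.4000 (wall)
  → r_2 = 0.4000
beam 3: φ=180°, α=210°
  d=(-0.8660,-0.5000)  start (7,2)  tX=0.2309 tY=1.3000  stride 1/|dx|=1.1547 1/|dy|=2.0000
    cross x-line → (6,2), t=0.2309 (wall)
  → r_3 = 0.2309
beam 4: φ=270°, α=300°
  d=(0.5000,-0.8660)  start (7,2)  tX=1.6000 tY=0.7506  stride 1/|dx|=2.0000 1/|dy|=1.1547
    cross y-line → (7,1), t=0.7506
    cross x-line → (8,1), t=1.6000 (wall)
  → r_4 = 1.6000

ranges = [0.9238, 0.4000, 0.2309, 1.6000]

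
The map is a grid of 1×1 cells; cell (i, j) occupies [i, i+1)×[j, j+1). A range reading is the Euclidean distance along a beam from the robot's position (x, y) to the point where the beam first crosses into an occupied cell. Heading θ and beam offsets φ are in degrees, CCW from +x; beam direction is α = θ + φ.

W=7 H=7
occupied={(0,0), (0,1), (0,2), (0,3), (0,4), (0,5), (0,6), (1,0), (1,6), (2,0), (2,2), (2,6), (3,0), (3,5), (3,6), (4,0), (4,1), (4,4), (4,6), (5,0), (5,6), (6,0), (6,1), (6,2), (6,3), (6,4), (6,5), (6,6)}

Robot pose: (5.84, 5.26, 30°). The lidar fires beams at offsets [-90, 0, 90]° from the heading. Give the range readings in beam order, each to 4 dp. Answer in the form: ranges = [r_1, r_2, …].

beam 1: φ=-90°, α=300°
  dir = (cos 300°, sin 300°) = (0.5000, -0.8660); from cell (5,5)
  next x-line at t=0.3200, next y-line at t=0.3002; Δt_x=2.0000, Δt_y=1.1547
    y: enter (5,4) at t=0.3002
    x: enter (6,4) at t=0.3200 ← occupied
  → r_1 = 0.3200
beam 2: φ=0°, α=30°
  dir = (cos 30°, sin 30°) = (0.8660, 0.5000); from cell (5,5)
  next x-line at t=0.1848, next y-line at t=1.4800; Δt_x=1.1547, Δt_y=2.0000
    x: enter (6,5) at t=0.1848 ← occupied
  → r_2 = 0.1848
beam 3: φ=90°, α=120°
  dir = (cos 120°, sin 120°) = (-0.5000, 0.8660); from cell (5,5)
  next x-line at t=1.6800, next y-line at t=0.8545; Δt_x=2.0000, Δt_y=1.1547
    y: enter (5,6) at t=0.8545 ← occupied
  → r_3 = 0.8545

ranges = [0.3200, 0.1848, 0.8545]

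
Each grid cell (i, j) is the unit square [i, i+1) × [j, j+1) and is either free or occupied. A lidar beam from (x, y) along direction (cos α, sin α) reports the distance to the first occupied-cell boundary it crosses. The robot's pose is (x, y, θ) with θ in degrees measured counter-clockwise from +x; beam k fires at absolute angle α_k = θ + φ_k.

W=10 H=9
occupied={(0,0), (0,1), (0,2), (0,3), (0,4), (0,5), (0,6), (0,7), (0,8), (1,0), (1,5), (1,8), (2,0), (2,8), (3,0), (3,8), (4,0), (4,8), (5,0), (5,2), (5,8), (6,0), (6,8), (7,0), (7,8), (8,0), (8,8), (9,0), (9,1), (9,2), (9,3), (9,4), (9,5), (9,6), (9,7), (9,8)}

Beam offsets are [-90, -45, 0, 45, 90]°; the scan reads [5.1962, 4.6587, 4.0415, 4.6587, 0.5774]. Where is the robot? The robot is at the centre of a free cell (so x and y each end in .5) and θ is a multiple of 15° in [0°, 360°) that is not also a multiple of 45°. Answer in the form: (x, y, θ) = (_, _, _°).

(x, y, θ) = (5.5, 3.5, 150°)

Enumerate (i+0.5, j+0.5, θ) over the 54 free cells and 16 admissible headings. For each, cast all 5 beams and compare to the given ranges.
  (1.5, 4.5, 150°): beam 1 = 0.5774 ≠ 5.1962 ✗
  (4.5, 2.5, 255°): beam 1 = 3.6235 ≠ 5.1962 ✗
  (8.5, 1.5, 75°): beam 1 = 0.5176 ≠ 5.1962 ✗
  (2.5, 2.5, 105°): beam 1 = 6.7293 ≠ 5.1962 ✗
  …
  (5.5, 3.5, 150°): r_1=5.1962, r_2=4.6587, r_3=4.0415, r_4=4.6587, r_5=0.5774 — all match ✓
No second candidate reproduces the full scan.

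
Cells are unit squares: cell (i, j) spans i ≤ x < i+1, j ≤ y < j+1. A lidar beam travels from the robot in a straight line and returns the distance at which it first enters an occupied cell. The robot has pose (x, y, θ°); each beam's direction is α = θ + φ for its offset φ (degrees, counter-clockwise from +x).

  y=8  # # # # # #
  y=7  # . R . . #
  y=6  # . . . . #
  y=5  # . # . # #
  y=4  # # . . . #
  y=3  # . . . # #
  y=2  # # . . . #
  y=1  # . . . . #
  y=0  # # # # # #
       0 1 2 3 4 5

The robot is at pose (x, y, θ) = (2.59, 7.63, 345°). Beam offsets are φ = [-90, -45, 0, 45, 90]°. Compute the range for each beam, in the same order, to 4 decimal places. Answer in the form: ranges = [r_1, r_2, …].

beam 1: φ=-90°, α=255°
  d=(-0.2588,-0.9659)  start (2,7)  tX=2.2796 tY=0.6522  stride 1/|dx|=3.8637 1/|dy|=1.0353
    cross y-line → (2,6), t=0.6522
    cross y-line → (2,5), t=1.6875 (wall)
  → r_1 = 1.6875
beam 2: φ=-45°, α=300°
  d=(0.5000,-0.8660)  start (2,7)  tX=0.8200 tY=0.7275  stride 1/|dx|=2.0000 1/|dy|=1.1547
    cross y-line → (2,6), t=0.7275
    cross x-line → (3,6), t=0.8200
    cross y-line → (3,5), t=1.8822
    cross x-line → (4,5), t=2.8200 (wall)
  → r_2 = 2.8200
beam 3: φ=0°, α=345°
  d=(0.9659,-0.2588)  start (2,7)  tX=0.4245 tY=2.4341  stride 1/|dx|=1.0353 1/|dy|=3.8637
    cross x-line → (3,7), t=0.4245
    cross x-line → (4,7), t=1.4597
    cross y-line → (4,6), t=2.4341
    cross x-line → (5,6), t=2.4950 (wall)
  → r_3 = 2.4950
beam 4: φ=45°, α=30°
  d=(0.8660,0.5000)  start (2,7)  tX=0.4734 tY=0.7400  stride 1/|dx|=1.1547 1/|dy|=2.0000
    cross x-line → (3,7), t=0.4734
    cross y-line → (3,8), t=0.7400 (wall)
  → r_4 = 0.7400
beam 5: φ=90°, α=75°
  d=(0.2588,0.9659)  start (2,7)  tX=1.5841 tY=0.3831  stride 1/|dx|=3.8637 1/|dy|=1.0353
    cross y-line → (2,8), t=0.3831 (wall)
  → r_5 = 0.3831

ranges = [1.6875, 2.8200, 2.4950, 0.7400, 0.3831]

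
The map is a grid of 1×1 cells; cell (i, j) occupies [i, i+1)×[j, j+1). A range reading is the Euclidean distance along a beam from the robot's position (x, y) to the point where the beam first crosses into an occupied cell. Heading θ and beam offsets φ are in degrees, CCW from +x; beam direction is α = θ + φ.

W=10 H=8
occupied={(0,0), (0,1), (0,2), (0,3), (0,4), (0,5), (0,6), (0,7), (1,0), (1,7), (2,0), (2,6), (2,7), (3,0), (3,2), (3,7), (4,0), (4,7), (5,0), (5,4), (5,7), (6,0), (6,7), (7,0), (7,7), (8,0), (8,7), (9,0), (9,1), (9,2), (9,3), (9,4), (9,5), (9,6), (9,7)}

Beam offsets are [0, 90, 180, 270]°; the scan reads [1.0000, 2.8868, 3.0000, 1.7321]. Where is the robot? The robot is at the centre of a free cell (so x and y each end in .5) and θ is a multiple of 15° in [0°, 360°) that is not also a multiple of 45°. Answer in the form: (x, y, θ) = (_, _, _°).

The pose lattice has 45·16 = 720 candidates. Test each by forward raycasting.
  (1.5, 6.5, 210°): beam 1 = 0.5774 ≠ 1.0000 ✗
  (3.5, 5.5, 120°): beam 3 = 5.1962 ≠ 3.0000 ✗
  (4.5, 3.5, 120°): beam 1 = 3.0000 ≠ 1.0000 ✗
  …
  (2.5, 3.5, 300°): r_1=1.0000, r_2=2.8868, r_3=3.0000, r_4=1.7321 — all match ✓
Unique over the lattice → pose = (2.5, 3.5, 300°).

(x, y, θ) = (2.5, 3.5, 300°)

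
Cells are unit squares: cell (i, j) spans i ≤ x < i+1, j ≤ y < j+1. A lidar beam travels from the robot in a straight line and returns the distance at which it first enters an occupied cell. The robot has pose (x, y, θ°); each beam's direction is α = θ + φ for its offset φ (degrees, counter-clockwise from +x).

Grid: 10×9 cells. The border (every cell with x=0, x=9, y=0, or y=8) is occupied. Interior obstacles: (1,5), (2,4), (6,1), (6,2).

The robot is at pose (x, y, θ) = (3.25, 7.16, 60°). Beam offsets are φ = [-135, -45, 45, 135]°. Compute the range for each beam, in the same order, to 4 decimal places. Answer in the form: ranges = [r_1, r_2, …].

ranges = [6.3773, 3.2455, 0.8696, 2.3294]

beam 1: φ=-135°, α=285°
  direction (0.2588, -0.9659); cell (3,7); t to first gridline: x 2.8978, y 0.1656 (then +3.8637 / +1.0353)
    (3,6) via y @ 0.1656
    (3,5) via y @ 1.2009
    (3,4) via y @ 2.2362
    (4,4) via x @ 2.8978
    (4,3) via y @ 3.2715
    (4,2) via y @ 4.3067
    (4,1) via y @ 5.3420
    (4,0) via y @ 6.3773  # hit
  → r_1 = 6.3773
beam 2: φ=-45°, α=15°
  direction (0.9659, 0.2588); cell (3,7); t to first gridline: x 0.7765, y 3.2455 (then +1.0353 / +3.8637)
    (4,7) via x @ 0.7765
    (5,7) via x @ 1.8117
    (6,7) via x @ 2.8470
    (6,8) via y @ 3.2455  # hit
  → r_2 = 3.2455
beam 3: φ=45°, α=105°
  direction (-0.2588, 0.9659); cell (3,7); t to first gridline: x 0.9659, y 0.8696 (then +3.8637 / +1.0353)
    (3,8) via y @ 0.8696  # hit
  → r_3 = 0.8696
beam 4: φ=135°, α=195°
  direction (-0.9659, -0.2588); cell (3,7); t to first gridline: x 0.2588, y 0.6182 (then +1.0353 / +3.8637)
    (2,7) via x @ 0.2588
    (2,6) via y @ 0.6182
    (1,6) via x @ 1.2941
    (0,6) via x @ 2.3294  # hit
  → r_4 = 2.3294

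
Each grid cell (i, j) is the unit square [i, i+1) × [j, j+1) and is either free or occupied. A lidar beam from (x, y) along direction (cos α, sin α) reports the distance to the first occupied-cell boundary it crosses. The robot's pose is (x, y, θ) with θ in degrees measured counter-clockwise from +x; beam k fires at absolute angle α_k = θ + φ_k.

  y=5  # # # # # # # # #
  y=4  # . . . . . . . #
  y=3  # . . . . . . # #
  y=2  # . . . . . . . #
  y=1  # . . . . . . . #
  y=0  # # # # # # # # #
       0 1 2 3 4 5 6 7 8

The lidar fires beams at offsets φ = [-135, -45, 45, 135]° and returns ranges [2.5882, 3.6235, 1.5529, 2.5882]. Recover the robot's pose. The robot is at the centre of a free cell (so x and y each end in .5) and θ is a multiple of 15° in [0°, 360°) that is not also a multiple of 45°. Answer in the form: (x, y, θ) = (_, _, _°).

The pose lattice has 27·16 = 432 candidates. Test each by forward raycasting.
  (7.5, 4.5, 255°): beam 1 = 0.5774 ≠ 2.5882 ✗
  (6.5, 2.5, 60°): beam 1 = 1.5529 ≠ 2.5882 ✗
  (5.5, 2.5, 345°): beam 1 = 3.0000 ≠ 2.5882 ✗
  …
  (4.5, 2.5, 240°): r_1=2.5882, r_2=3.6235, r_3=1.5529, r_4=2.5882 — all match ✓
Only this pose fits every beam.

(x, y, θ) = (4.5, 2.5, 240°)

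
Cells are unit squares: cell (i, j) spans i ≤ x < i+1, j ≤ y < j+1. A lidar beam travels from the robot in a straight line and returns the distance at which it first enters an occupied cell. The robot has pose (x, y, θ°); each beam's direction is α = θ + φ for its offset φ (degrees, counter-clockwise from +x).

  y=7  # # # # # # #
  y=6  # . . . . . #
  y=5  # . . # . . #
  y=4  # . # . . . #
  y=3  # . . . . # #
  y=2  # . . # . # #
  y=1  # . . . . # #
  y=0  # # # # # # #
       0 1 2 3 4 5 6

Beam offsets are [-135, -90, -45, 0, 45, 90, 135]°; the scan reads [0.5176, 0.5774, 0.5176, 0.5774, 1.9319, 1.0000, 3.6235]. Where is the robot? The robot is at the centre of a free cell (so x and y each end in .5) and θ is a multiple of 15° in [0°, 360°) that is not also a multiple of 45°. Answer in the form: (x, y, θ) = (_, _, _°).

Candidates: 24 free-cell centres × 16 headings = 384 poses. Raycast each; keep the one whose scan matches to 4 dp.
  (4.5, 2.5, 240°): beam 1 = 2.5882 ≠ 0.5176 ✗
  (1.5, 4.5, 60°): beam 1 = 3.6235 ≠ 0.5176 ✗
  (3.5, 3.5, 30°): beam 3 = 1.5529 ≠ 0.5176 ✗
  (1.5, 5.5, 30°): beam 1 = 1.9319 ≠ 0.5176 ✗
  (2.5, 1.5, 165°): beam 1 = 1.0000 ≠ 0.5176 ✗
  …
  (4.5, 1.5, 30°): r_1=0.5176, r_2=0.5774, r_3=0.5176, r_4=0.5774, r_5=1.9319, r_6=1.0000, r_7=3.6235 — all match ✓
Unique over the lattice → pose = (4.5, 1.5, 30°).

(x, y, θ) = (4.5, 1.5, 30°)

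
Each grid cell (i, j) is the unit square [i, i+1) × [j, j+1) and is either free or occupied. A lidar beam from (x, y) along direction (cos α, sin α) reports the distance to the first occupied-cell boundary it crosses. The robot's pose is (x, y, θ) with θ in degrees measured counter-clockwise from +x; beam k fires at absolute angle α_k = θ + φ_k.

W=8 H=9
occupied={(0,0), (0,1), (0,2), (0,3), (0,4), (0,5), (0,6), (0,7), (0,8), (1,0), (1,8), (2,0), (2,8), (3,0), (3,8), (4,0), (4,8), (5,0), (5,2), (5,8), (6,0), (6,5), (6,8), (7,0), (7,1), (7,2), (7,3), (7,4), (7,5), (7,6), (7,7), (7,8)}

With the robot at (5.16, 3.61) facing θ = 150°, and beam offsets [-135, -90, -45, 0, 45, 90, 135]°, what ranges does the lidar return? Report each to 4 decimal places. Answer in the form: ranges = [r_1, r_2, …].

beam 1: φ=-135°, α=15°
  dir = (cos 15°, sin 15°) = (0.9659, 0.2588); from cell (5,3)
  next x-line at t=0.8696, next y-line at t=1.5068; Δt_x=1.0353, Δt_y=3.8637
    x: enter (6,3) at t=0.8696
    y: enter (6,4) at t=1.5068
    x: enter (7,4) at t=1.9049 ← occupied
  → r_1 = 1.9049
beam 2: φ=-90°, α=60°
  dir = (cos 60°, sin 60°) = (0.5000, 0.8660); from cell (5,3)
  next x-line at t=1.6800, next y-line at t=0.4503; Δt_x=2.0000, Δt_y=1.1547
    y: enter (5,4) at t=0.4503
    y: enter (5,5) at t=1.6050
    x: enter (6,5) at t=1.6800 ← occupied
  → r_2 = 1.6800
beam 3: φ=-45°, α=105°
  dir = (cos 105°, sin 105°) = (-0.2588, 0.9659); from cell (5,3)
  next x-line at t=0.6182, next y-line at t=0.4038; Δt_x=3.8637, Δt_y=1.0353
    y: enter (5,4) at t=0.4038
    x: enter (4,4) at t=0.6182
    y: enter (4,5) at t=1.4390
    y: enter (4,6) at t=2.4743
    y: enter (4,7) at t=3.5096
    x: enter (3,7) at t=4.4819
    y: enter (3,8) at t=4.5449 ← occupied
  → r_3 = 4.5449
beam 4: φ=0°, α=150°
  dir = (cos 150°, sin 150°) = (-0.8660, 0.5000); from cell (5,3)
  next x-line at t=0.1848, next y-line at t=0.7800; Δt_x=1.1547, Δt_y=2.0000
    x: enter (4,3) at t=0.1848
    y: enter (4,4) at t=0.7800
    x: enter (3,4) at t=1.3395
    x: enter (2,4) at t=2.4942
    y: enter (2,5) at t=2.7800
    x: enter (1,5) at t=3.6489
    y: enter (1,6) at t=4.7800
    x: enter (0,6) at t=4.8036 ← occupied
  → r_4 = 4.8036
beam 5: φ=45°, α=195°
  dir = (cos 195°, sin 195°) = (-0.9659, -0.2588); from cell (5,3)
  next x-line at t=0.1656, next y-line at t=2.3569; Δt_x=1.0353, Δt_y=3.8637
    x: enter (4,3) at t=0.1656
    x: enter (3,3) at t=1.2009
    x: enter (2,3) at t=2.2362
    y: enter (2,2) at t=2.3569
    x: enter (1,2) at t=3.2715
    x: enter (0,2) at t=4.3067 ← occupied
  → r_5 = 4.3067
beam 6: φ=90°, α=240°
  dir = (cos 240°, sin 240°) = (-0.5000, -0.8660); from cell (5,3)
  next x-line at t=0.3200, next y-line at t=0.7044; Δt_x=2.0000, Δt_y=1.1547
    x: enter (4,3) at t=0.3200
    y: enter (4,2) at t=0.7044
    y: enter (4,1) at t=1.8591
    x: enter (3,1) at t=2.3200
    y: enter (3,0) at t=3.0138 ← occupied
  → r_6 = 3.0138
beam 7: φ=135°, α=285°
  dir = (cos 285°, sin 285°) = (0.2588, -0.9659); from cell (5,3)
  next x-line at t=3.2455, next y-line at t=0.6315; Δt_x=3.8637, Δt_y=1.0353
    y: enter (5,2) at t=0.6315 ← occupied
  → r_7 = 0.6315

ranges = [1.9049, 1.6800, 4.5449, 4.8036, 4.3067, 3.0138, 0.6315]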